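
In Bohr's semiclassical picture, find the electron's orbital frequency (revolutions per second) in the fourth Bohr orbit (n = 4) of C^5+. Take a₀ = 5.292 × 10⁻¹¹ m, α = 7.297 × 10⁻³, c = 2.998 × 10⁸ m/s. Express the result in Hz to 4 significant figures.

3.701 × 10¹⁵ Hz

r = n²a₀/Z = 1.411 × 10⁻¹⁰ m, v = Zαc/n = 3.281 × 10⁶ m/s
f = v/(2πr) = 3.701 × 10¹⁵ Hz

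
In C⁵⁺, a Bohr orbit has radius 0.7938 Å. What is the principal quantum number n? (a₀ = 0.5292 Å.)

3

r_n = n²a₀/Z ⇒ n² = rZ/a₀ = 0.7938 × 6 / 0.5292 ≈ 9.00
n = 3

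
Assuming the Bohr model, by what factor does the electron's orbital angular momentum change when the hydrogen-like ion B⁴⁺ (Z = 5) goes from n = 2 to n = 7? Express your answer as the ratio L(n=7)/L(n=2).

L = nℏ depends only on n, so L ∝ n.
L(n=7)/L(n=2) = (7/2)^1 = 7/2

7/2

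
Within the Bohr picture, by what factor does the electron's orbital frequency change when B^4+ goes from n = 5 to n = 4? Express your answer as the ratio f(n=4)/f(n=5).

125/64

f ∝ Z^2 · n^-3; with Z fixed, f ∝ n^-3.
f(n=4)/f(n=5) = (4/5)^-3 = 125/64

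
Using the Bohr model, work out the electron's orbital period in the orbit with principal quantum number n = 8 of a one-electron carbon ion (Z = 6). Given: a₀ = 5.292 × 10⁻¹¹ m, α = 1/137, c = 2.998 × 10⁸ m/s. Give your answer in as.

2161 as

r = n²a₀/Z = 8²·5.292 × 10⁻¹¹/6 = 5.645 × 10⁻¹⁰ m
v = Zαc/n = 6·0.007299·2.998 × 10⁸/8 = 1.641 × 10⁶ m/s
T = 2πr/v = 2.161 × 10⁻¹⁵ s = 2161 as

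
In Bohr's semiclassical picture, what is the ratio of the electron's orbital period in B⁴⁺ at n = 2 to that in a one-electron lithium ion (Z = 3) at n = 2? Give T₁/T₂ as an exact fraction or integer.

T ∝ Z^-2 · n^3
T₁/T₂ = (5/3)^-2 · (2/2)^3 = 9/25

9/25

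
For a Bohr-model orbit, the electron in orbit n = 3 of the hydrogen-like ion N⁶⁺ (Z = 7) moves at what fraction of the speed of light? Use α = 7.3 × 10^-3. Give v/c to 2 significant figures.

0.017

v_n = Zαc/n, so v/c = Zα/n = 7 × 0.0073 / 3 = 0.017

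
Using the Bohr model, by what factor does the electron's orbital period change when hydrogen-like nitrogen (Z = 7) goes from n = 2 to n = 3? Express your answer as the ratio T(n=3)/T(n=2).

27/8

T ∝ Z^-2 · n^3; with Z fixed, T ∝ n^3.
T(n=3)/T(n=2) = (3/2)^3 = 27/8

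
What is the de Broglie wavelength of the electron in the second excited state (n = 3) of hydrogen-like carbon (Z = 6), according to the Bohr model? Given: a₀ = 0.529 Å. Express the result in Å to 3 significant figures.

The Bohr quantisation condition is nλ = 2πr_n.
r_n = n²a₀/Z = 0.793 Å
λ = 2πr_n/n = 2π·0.793/3 = 1.66 Å

1.66 Å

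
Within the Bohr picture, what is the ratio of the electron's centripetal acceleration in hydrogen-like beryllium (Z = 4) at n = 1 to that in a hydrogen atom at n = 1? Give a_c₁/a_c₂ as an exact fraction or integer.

a_c ∝ Z^3 · n^-4
a_c₁/a_c₂ = (4/1)^3 · (1/1)^-4 = 64

64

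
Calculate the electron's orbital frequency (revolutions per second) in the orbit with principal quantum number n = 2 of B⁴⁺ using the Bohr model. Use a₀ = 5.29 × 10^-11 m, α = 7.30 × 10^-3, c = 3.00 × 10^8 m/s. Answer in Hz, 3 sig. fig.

2.06 × 10^16 Hz

r = n²a₀/Z = 4.23 × 10^-11 m, v = Zαc/n = 5.47 × 10^6 m/s
f = v/(2πr) = 2.06 × 10^16 Hz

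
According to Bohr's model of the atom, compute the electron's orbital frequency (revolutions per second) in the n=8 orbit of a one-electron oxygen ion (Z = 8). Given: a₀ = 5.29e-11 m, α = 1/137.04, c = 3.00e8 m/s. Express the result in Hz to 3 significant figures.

8.23e14 Hz

r = n²a₀/Z = 4.23e-10 m, v = Zαc/n = 2.19e6 m/s
f = v/(2πr) = 8.23e14 Hz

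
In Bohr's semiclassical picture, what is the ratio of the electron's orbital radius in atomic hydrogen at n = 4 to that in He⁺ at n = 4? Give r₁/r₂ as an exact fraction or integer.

2

r ∝ Z^-1 · n^2
r₁/r₂ = (1/2)^-1 · (4/4)^2 = 2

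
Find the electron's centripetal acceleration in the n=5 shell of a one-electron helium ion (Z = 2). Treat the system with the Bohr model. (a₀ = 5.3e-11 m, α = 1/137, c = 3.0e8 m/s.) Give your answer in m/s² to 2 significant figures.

1.2e21 m/s²

r = n²a₀/Z = 6.6e-10 m, v = Zαc/n = 8.8e5 m/s
a = v²/r = (8.8e5)² / 6.6e-10 = 1.2e21 m/s²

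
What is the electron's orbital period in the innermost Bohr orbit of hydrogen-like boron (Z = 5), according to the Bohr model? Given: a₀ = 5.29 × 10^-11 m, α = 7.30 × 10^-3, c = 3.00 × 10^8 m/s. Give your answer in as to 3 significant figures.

6.07 as

r = n²a₀/Z = 1²·5.29 × 10^-11/5 = 1.06 × 10^-11 m
v = Zαc/n = 5·0.00730·3.00 × 10^8/1 = 1.09 × 10^7 m/s
T = 2πr/v = 6.07 × 10^-18 s = 6.07 as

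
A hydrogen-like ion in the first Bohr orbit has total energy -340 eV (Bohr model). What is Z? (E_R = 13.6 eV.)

5

E_n = −E_R Z²/n² ⇒ Z² = −E_n n²/E_R = 340 × 1² / 13.6 ≈ 25.00
Z = 5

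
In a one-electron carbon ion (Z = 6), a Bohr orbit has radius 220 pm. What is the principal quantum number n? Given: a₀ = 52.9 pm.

r_n = n²a₀/Z ⇒ n² = rZ/a₀ = 220 × 6 / 52.9 ≈ 24.95
n = 5

5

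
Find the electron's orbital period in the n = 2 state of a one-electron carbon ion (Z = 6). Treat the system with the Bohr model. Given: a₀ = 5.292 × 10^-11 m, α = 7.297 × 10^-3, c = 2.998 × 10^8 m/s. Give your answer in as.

r = n²a₀/Z = 2²·5.292 × 10^-11/6 = 3.528 × 10^-11 m
v = Zαc/n = 6·0.007297·2.998 × 10^8/2 = 6.563 × 10^6 m/s
T = 2πr/v = 3.378 × 10^-17 s = 33.78 as

33.78 as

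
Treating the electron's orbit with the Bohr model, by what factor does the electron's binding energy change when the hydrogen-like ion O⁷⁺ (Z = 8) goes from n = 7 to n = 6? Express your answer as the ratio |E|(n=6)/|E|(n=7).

|E| ∝ Z^2 · n^-2; with Z fixed, |E| ∝ n^-2.
|E|(n=6)/|E|(n=7) = (6/7)^-2 = 49/36

49/36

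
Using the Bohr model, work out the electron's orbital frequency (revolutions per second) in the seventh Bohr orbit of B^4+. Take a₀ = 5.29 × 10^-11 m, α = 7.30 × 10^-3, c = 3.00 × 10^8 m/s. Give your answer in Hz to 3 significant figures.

r = n²a₀/Z = 5.18 × 10^-10 m, v = Zαc/n = 1.56 × 10^6 m/s
f = v/(2πr) = 4.80 × 10^14 Hz

4.80 × 10^14 Hz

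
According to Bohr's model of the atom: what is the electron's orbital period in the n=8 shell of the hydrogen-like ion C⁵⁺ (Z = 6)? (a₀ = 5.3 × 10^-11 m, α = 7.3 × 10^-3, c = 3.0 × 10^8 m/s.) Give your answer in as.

r = n²a₀/Z = 8²·5.3 × 10^-11/6 = 5.7 × 10^-10 m
v = Zαc/n = 6·0.0073·3.0 × 10^8/8 = 1.6 × 10^6 m/s
T = 2πr/v = 2.2 × 10^-15 s = 2200 as

2200 as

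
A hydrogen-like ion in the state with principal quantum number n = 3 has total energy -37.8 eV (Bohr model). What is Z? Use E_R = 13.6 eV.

E_n = −E_R Z²/n² ⇒ Z² = −E_n n²/E_R = 37.8 × 3² / 13.6 ≈ 25.01
Z = 5

5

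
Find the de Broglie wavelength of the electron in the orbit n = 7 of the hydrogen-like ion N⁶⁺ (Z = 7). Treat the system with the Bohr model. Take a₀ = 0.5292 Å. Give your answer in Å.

3.325 Å

The Bohr quantisation condition is nλ = 2πr_n.
r_n = n²a₀/Z = 3.704 Å
λ = 2πr_n/n = 2π·3.704/7 = 3.325 Å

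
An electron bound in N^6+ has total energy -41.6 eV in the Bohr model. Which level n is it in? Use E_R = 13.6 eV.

4

E_n = −E_R Z²/n² ⇒ n² = E_R Z²/(−E_n) = 13.6 × 7² / 41.6 ≈ 16.02
n = 4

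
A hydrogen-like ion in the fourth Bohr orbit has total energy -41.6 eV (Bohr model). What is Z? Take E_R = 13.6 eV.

E_n = −E_R Z²/n² ⇒ Z² = −E_n n²/E_R = 41.6 × 4² / 13.6 ≈ 48.94
Z = 7

7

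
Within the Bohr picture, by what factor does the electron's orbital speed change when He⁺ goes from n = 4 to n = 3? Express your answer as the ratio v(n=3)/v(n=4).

v ∝ Z^1 · n^-1; with Z fixed, v ∝ n^-1.
v(n=3)/v(n=4) = (3/4)^-1 = 4/3

4/3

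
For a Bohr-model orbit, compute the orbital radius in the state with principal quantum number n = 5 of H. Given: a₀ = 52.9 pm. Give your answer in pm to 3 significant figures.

r_n = n²a₀/Z = 5² × 52.9 / 1
    = 25 × 52.9 / 1 = 1320 pm

1320 pm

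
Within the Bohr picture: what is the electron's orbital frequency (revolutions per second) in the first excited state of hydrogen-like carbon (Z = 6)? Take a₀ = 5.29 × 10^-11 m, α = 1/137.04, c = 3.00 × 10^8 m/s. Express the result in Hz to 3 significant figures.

r = n²a₀/Z = 3.53 × 10^-11 m, v = Zαc/n = 6.57 × 10^6 m/s
f = v/(2πr) = 2.96 × 10^16 Hz

2.96 × 10^16 Hz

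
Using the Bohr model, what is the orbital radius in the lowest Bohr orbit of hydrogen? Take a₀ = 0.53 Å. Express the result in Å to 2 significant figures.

0.53 Å

r_n = n²a₀/Z = 1² × 0.53 / 1
    = 1 × 0.53 / 1 = 0.53 Å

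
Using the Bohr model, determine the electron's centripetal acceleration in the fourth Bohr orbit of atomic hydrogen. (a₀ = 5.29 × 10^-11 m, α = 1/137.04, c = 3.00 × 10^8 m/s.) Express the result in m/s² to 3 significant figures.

3.54 × 10^20 m/s²

r = n²a₀/Z = 8.46 × 10^-10 m, v = Zαc/n = 5.47 × 10^5 m/s
a = v²/r = (5.47 × 10^5)² / 8.46 × 10^-10 = 3.54 × 10^20 m/s²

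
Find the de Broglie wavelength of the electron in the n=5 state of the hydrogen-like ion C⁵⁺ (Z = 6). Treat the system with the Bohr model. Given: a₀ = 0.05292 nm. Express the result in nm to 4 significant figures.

The Bohr quantisation condition is nλ = 2πr_n.
r_n = n²a₀/Z = 0.2205 nm
λ = 2πr_n/n = 2π·0.2205/5 = 0.2771 nm

0.2771 nm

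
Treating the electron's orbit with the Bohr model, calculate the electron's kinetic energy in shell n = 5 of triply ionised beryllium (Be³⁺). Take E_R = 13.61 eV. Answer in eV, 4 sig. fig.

8.710 eV

For a Coulomb orbit the virial theorem gives K = −E_n.
E_n = −E_R·Z²/n², so K = E_R·Z²/n² = 13.61 × 4²/5² = 8.710 eV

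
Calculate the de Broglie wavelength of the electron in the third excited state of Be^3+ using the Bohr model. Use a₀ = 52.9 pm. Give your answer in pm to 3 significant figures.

The Bohr quantisation condition is nλ = 2πr_n.
r_n = n²a₀/Z = 212 pm
λ = 2πr_n/n = 2π·212/4 = 332 pm

332 pm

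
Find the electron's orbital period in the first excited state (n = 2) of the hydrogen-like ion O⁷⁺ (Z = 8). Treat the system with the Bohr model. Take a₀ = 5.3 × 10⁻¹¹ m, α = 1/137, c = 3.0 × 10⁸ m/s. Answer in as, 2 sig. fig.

r = n²a₀/Z = 2²·5.3 × 10⁻¹¹/8 = 2.6 × 10⁻¹¹ m
v = Zαc/n = 8·0.0073·3.0 × 10⁸/2 = 8.8 × 10⁶ m/s
T = 2πr/v = 1.9 × 10⁻¹⁷ s = 19 as

19 as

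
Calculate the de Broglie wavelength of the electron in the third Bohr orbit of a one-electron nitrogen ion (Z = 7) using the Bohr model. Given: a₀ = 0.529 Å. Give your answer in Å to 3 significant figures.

The Bohr quantisation condition is nλ = 2πr_n.
r_n = n²a₀/Z = 0.680 Å
λ = 2πr_n/n = 2π·0.680/3 = 1.42 Å

1.42 Å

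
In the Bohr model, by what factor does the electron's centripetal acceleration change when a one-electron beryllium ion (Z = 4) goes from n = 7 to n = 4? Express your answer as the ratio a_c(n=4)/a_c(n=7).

a_c ∝ Z^3 · n^-4; with Z fixed, a_c ∝ n^-4.
a_c(n=4)/a_c(n=7) = (4/7)^-4 = 2401/256

2401/256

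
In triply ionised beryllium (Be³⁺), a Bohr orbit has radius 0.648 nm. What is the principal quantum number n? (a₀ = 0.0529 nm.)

r_n = n²a₀/Z ⇒ n² = rZ/a₀ = 0.648 × 4 / 0.0529 ≈ 49.00
n = 7

7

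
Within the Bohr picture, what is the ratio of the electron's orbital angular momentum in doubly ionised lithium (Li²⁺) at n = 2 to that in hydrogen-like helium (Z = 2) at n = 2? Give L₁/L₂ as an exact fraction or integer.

1

L = nℏ is independent of Z.
L₁/L₂ = n₁/n₂ = 2/2 = 1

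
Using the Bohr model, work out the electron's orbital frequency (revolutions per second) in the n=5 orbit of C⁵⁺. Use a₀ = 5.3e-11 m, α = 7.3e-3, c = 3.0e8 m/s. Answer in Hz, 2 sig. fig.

1.9e15 Hz

r = n²a₀/Z = 2.2e-10 m, v = Zαc/n = 2.6e6 m/s
f = v/(2πr) = 1.9e15 Hz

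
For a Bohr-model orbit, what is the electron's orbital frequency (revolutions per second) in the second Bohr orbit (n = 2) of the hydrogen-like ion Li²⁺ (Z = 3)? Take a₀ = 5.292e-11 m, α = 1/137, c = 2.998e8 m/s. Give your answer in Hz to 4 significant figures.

r = n²a₀/Z = 7.056e-11 m, v = Zαc/n = 3.282e6 m/s
f = v/(2πr) = 7.404e15 Hz

7.404e15 Hz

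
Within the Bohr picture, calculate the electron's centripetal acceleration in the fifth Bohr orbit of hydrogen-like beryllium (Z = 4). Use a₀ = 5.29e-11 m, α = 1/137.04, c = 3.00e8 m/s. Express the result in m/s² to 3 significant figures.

r = n²a₀/Z = 3.31e-10 m, v = Zαc/n = 1.75e6 m/s
a = v²/r = (1.75e6)² / 3.31e-10 = 9.28e21 m/s²

9.28e21 m/s²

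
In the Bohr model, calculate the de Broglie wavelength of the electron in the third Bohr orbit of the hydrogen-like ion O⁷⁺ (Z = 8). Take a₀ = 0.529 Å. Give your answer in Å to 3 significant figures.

1.25 Å

The Bohr quantisation condition is nλ = 2πr_n.
r_n = n²a₀/Z = 0.595 Å
λ = 2πr_n/n = 2π·0.595/3 = 1.25 Å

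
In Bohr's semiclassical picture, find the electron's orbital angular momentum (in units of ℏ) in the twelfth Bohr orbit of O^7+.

12

L_n = nℏ, so L/ℏ = n = 12.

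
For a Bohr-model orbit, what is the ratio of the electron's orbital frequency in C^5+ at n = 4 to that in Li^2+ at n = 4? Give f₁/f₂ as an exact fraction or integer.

4

f ∝ Z^2 · n^-3
f₁/f₂ = (6/3)^2 · (4/4)^-3 = 4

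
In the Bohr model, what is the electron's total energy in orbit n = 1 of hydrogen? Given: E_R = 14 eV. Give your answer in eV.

-14 eV

E_n = −E_R·Z²/n² = −14 × 1²/1² = -14 eV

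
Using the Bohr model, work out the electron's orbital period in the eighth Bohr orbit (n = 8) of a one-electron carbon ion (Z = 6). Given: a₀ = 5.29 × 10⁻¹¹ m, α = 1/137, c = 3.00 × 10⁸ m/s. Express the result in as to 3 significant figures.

r = n²a₀/Z = 8²·5.29 × 10⁻¹¹/6 = 5.64 × 10⁻¹⁰ m
v = Zαc/n = 6·0.00730·3.00 × 10⁸/8 = 1.64 × 10⁶ m/s
T = 2πr/v = 2.16 × 10⁻¹⁵ s = 2160 as

2160 as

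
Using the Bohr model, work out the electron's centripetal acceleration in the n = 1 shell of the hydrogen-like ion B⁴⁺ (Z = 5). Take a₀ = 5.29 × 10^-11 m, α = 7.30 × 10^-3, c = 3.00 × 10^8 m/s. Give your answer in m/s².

r = n²a₀/Z = 1.06 × 10^-11 m, v = Zαc/n = 1.09 × 10^7 m/s
a = v²/r = (1.09 × 10^7)² / 1.06 × 10^-11 = 1.13 × 10^25 m/s²

1.13 × 10^25 m/s²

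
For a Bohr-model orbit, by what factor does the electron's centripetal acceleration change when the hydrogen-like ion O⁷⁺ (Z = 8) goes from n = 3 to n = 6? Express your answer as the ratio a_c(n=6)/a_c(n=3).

a_c ∝ Z^3 · n^-4; with Z fixed, a_c ∝ n^-4.
a_c(n=6)/a_c(n=3) = (6/3)^-4 = 1/16

1/16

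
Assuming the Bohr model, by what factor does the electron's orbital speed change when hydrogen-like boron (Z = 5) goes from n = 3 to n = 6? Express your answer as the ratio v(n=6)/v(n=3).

v ∝ Z^1 · n^-1; with Z fixed, v ∝ n^-1.
v(n=6)/v(n=3) = (6/3)^-1 = 1/2

1/2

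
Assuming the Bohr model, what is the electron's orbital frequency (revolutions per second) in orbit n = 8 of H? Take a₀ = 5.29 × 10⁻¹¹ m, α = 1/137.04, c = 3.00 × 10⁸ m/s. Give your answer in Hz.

1.29 × 10¹³ Hz

r = n²a₀/Z = 3.39 × 10⁻⁹ m, v = Zαc/n = 2.74 × 10⁵ m/s
f = v/(2πr) = 1.29 × 10¹³ Hz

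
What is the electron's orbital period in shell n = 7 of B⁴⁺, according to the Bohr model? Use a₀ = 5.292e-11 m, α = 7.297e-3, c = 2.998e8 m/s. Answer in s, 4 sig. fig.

r = n²a₀/Z = 7²·5.292e-11/5 = 5.186e-10 m
v = Zαc/n = 5·0.007297·2.998e8/7 = 1.563e6 m/s
T = 2πr/v = 2.085e-15 s

2.085e-15 s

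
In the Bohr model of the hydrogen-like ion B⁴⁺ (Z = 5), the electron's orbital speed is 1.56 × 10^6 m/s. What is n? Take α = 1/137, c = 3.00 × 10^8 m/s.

v_n = Zαc/n ⇒ n = Zαc/v = 5 × 0.00730 × 3.00 × 10^8 / 1.56 × 10^6 ≈ 7.02
n = 7

7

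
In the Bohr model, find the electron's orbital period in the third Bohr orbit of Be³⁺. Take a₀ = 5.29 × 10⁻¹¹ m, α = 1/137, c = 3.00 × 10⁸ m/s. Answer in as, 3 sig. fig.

256 as

r = n²a₀/Z = 3²·5.29 × 10⁻¹¹/4 = 1.19 × 10⁻¹⁰ m
v = Zαc/n = 4·0.00730·3.00 × 10⁸/3 = 2.92 × 10⁶ m/s
T = 2πr/v = 2.56 × 10⁻¹⁶ s = 256 as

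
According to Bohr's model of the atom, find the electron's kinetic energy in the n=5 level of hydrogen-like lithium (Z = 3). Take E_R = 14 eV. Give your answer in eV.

For a Coulomb orbit the virial theorem gives K = −E_n.
E_n = −E_R·Z²/n², so K = E_R·Z²/n² = 14 × 3²/5² = 5.0 eV

5.0 eV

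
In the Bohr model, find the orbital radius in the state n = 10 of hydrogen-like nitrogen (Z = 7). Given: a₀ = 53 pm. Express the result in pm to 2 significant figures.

r_n = n²a₀/Z = 10² × 53 / 7
    = 100 × 53 / 7 = 760 pm

760 pm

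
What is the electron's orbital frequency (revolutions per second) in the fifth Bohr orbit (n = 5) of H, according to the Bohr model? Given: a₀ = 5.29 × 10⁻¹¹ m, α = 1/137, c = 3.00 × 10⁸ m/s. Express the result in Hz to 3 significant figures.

5.27 × 10¹³ Hz

r = n²a₀/Z = 1.32 × 10⁻⁹ m, v = Zαc/n = 4.38 × 10⁵ m/s
f = v/(2πr) = 5.27 × 10¹³ Hz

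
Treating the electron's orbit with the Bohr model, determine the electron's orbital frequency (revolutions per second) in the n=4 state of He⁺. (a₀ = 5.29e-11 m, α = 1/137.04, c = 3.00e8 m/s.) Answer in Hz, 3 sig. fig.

r = n²a₀/Z = 4.23e-10 m, v = Zαc/n = 1.09e6 m/s
f = v/(2πr) = 4.12e14 Hz

4.12e14 Hz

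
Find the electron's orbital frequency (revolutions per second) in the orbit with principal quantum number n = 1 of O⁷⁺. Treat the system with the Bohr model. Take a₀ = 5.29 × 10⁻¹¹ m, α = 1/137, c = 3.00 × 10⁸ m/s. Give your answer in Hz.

r = n²a₀/Z = 6.61 × 10⁻¹² m, v = Zαc/n = 1.75 × 10⁷ m/s
f = v/(2πr) = 4.22 × 10¹⁷ Hz

4.22 × 10¹⁷ Hz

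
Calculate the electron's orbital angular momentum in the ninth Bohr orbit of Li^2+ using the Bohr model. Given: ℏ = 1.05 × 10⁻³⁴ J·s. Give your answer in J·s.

9.45 × 10⁻³⁴ J·s

L_n = nℏ = 9 × 1.05 × 10⁻³⁴ = 9.45 × 10⁻³⁴ J·s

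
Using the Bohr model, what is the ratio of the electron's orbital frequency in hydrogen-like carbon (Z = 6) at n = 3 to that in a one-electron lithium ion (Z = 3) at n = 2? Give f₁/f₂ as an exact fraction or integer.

32/27

f ∝ Z^2 · n^-3
f₁/f₂ = (6/3)^2 · (3/2)^-3 = 32/27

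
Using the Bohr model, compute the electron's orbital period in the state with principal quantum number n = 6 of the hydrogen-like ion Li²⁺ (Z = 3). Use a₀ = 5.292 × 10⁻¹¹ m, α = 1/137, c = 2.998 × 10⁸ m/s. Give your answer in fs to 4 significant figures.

r = n²a₀/Z = 6²·5.292 × 10⁻¹¹/3 = 6.350 × 10⁻¹⁰ m
v = Zαc/n = 3·0.007299·2.998 × 10⁸/6 = 1.094 × 10⁶ m/s
T = 2πr/v = 3.647 × 10⁻¹⁵ s = 3.647 fs

3.647 fs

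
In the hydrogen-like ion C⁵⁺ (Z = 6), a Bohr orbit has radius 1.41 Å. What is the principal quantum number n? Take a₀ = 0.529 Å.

4

r_n = n²a₀/Z ⇒ n² = rZ/a₀ = 1.41 × 6 / 0.529 ≈ 15.99
n = 4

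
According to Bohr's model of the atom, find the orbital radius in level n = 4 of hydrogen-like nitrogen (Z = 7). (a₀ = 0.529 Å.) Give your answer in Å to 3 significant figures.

1.21 Å

r_n = n²a₀/Z = 4² × 0.529 / 7
    = 16 × 0.529 / 7 = 1.21 Å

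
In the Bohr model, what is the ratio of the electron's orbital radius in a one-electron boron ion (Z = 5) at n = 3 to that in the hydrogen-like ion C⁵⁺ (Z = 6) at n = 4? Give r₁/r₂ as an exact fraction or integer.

r ∝ Z^-1 · n^2
r₁/r₂ = (5/6)^-1 · (3/4)^2 = 27/40

27/40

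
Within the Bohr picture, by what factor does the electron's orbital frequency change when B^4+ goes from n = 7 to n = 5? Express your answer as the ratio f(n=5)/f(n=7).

f ∝ Z^2 · n^-3; with Z fixed, f ∝ n^-3.
f(n=5)/f(n=7) = (5/7)^-3 = 343/125

343/125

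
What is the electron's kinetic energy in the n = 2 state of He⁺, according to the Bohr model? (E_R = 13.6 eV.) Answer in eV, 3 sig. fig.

13.6 eV

For a Coulomb orbit the virial theorem gives K = −E_n.
E_n = −E_R·Z²/n², so K = E_R·Z²/n² = 13.6 × 2²/2² = 13.6 eV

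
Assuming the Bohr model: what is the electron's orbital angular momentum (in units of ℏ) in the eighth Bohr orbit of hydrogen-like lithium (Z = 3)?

L_n = nℏ, so L/ℏ = n = 8.

8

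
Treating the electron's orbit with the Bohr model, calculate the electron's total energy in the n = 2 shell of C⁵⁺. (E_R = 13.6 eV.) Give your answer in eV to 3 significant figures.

E_n = −E_R·Z²/n² = −13.6 × 6²/2² = -122 eV

-122 eV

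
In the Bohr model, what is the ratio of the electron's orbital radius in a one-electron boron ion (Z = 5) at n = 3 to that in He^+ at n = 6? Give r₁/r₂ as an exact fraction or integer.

1/10

r ∝ Z^-1 · n^2
r₁/r₂ = (5/2)^-1 · (3/6)^2 = 1/10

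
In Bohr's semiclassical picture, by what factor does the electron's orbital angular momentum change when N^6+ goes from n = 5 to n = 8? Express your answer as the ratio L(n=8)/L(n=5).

8/5

L = nℏ depends only on n, so L ∝ n.
L(n=8)/L(n=5) = (8/5)^1 = 8/5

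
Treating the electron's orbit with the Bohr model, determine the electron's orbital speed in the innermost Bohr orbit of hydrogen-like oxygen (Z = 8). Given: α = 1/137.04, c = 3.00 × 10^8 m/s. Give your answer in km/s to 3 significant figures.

1.75 × 10^4 km/s

v_n = Zαc/n = 8 × 0.00730 × 3.00 × 10^8 / 1
    = 1.75 × 10^4 km/s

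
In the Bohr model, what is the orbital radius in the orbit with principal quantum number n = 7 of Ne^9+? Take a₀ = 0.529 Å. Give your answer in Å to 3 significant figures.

2.59 Å

r_n = n²a₀/Z = 7² × 0.529 / 10
    = 49 × 0.529 / 10 = 2.59 Å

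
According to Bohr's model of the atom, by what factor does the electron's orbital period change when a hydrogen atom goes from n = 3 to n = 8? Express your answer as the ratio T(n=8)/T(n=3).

512/27

T ∝ Z^-2 · n^3; with Z fixed, T ∝ n^3.
T(n=8)/T(n=3) = (8/3)^3 = 512/27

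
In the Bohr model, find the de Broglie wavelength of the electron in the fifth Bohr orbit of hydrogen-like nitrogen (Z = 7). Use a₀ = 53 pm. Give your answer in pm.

240 pm

The Bohr quantisation condition is nλ = 2πr_n.
r_n = n²a₀/Z = 190 pm
λ = 2πr_n/n = 2π·190/5 = 240 pm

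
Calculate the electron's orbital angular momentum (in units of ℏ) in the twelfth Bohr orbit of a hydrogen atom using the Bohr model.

L_n = nℏ, so L/ℏ = n = 12.

12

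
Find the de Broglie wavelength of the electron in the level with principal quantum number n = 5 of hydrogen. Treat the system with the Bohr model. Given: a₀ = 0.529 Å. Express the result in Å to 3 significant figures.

16.6 Å

The Bohr quantisation condition is nλ = 2πr_n.
r_n = n²a₀/Z = 13.2 Å
λ = 2πr_n/n = 2π·13.2/5 = 16.6 Å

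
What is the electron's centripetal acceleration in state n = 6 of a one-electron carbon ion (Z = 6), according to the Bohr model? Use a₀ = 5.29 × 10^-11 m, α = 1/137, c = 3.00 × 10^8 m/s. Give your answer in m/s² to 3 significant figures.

r = n²a₀/Z = 3.17 × 10^-10 m, v = Zαc/n = 2.19 × 10^6 m/s
a = v²/r = (2.19 × 10^6)² / 3.17 × 10^-10 = 1.51 × 10^22 m/s²

1.51 × 10^22 m/s²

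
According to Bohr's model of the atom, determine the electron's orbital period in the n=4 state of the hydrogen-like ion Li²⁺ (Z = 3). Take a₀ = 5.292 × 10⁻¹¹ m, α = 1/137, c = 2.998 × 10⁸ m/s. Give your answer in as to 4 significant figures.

1081 as

r = n²a₀/Z = 4²·5.292 × 10⁻¹¹/3 = 2.822 × 10⁻¹⁰ m
v = Zαc/n = 3·0.007299·2.998 × 10⁸/4 = 1.641 × 10⁶ m/s
T = 2πr/v = 1.081 × 10⁻¹⁵ s = 1081 as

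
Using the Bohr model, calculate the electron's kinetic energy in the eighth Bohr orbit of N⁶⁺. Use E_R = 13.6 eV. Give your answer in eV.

10.4 eV

For a Coulomb orbit the virial theorem gives K = −E_n.
E_n = −E_R·Z²/n², so K = E_R·Z²/n² = 13.6 × 7²/8² = 10.4 eV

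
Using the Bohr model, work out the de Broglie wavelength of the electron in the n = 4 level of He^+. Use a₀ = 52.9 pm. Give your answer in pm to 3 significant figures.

The Bohr quantisation condition is nλ = 2πr_n.
r_n = n²a₀/Z = 423 pm
λ = 2πr_n/n = 2π·423/4 = 665 pm

665 pm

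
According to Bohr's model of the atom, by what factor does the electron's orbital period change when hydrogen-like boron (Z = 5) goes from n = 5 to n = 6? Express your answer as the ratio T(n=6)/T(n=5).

216/125

T ∝ Z^-2 · n^3; with Z fixed, T ∝ n^3.
T(n=6)/T(n=5) = (6/5)^3 = 216/125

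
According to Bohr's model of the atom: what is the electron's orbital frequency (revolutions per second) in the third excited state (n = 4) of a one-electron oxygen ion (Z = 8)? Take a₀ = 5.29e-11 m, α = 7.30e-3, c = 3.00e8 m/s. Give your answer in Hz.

6.59e15 Hz

r = n²a₀/Z = 1.06e-10 m, v = Zαc/n = 4.38e6 m/s
f = v/(2πr) = 6.59e15 Hz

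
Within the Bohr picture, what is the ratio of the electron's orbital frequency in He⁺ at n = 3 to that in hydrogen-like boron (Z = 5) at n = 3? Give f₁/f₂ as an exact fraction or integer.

4/25

f ∝ Z^2 · n^-3
f₁/f₂ = (2/5)^2 · (3/3)^-3 = 4/25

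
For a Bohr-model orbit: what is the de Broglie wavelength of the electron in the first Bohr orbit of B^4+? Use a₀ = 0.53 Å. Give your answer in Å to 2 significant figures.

The Bohr quantisation condition is nλ = 2πr_n.
r_n = n²a₀/Z = 0.11 Å
λ = 2πr_n/n = 2π·0.11/1 = 0.67 Å

0.67 Å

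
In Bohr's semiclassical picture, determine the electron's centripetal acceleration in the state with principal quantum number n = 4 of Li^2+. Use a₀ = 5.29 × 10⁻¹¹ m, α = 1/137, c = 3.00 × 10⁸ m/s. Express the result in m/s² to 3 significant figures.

r = n²a₀/Z = 2.82 × 10⁻¹⁰ m, v = Zαc/n = 1.64 × 10⁶ m/s
a = v²/r = (1.64 × 10⁶)² / 2.82 × 10⁻¹⁰ = 9.56 × 10²¹ m/s²

9.56 × 10²¹ m/s²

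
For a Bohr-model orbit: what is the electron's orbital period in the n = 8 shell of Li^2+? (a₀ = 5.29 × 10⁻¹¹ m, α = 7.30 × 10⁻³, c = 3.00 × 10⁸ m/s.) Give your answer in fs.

8.63 fs

r = n²a₀/Z = 8²·5.29 × 10⁻¹¹/3 = 1.13 × 10⁻⁹ m
v = Zαc/n = 3·0.00730·3.00 × 10⁸/8 = 8.21 × 10⁵ m/s
T = 2πr/v = 8.63 × 10⁻¹⁵ s = 8.63 fs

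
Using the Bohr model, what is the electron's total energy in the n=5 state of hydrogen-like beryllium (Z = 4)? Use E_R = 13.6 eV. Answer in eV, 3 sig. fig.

E_n = −E_R·Z²/n² = −13.6 × 4²/5² = -8.70 eV

-8.70 eV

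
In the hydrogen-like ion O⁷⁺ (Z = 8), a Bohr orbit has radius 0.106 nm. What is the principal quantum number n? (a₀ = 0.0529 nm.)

r_n = n²a₀/Z ⇒ n² = rZ/a₀ = 0.106 × 8 / 0.0529 ≈ 16.03
n = 4

4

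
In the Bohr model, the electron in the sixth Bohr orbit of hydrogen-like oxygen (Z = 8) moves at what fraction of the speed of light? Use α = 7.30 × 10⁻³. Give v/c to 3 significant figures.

v_n = Zαc/n, so v/c = Zα/n = 8 × 0.00730 / 6 = 0.00973

0.00973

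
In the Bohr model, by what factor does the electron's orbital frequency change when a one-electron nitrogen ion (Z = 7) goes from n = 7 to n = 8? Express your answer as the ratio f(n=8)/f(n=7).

343/512

f ∝ Z^2 · n^-3; with Z fixed, f ∝ n^-3.
f(n=8)/f(n=7) = (8/7)^-3 = 343/512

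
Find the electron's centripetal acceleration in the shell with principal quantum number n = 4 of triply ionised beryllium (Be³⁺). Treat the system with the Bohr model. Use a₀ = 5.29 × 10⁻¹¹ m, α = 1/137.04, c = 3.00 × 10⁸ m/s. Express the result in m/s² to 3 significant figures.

r = n²a₀/Z = 2.12 × 10⁻¹⁰ m, v = Zαc/n = 2.19 × 10⁶ m/s
a = v²/r = (2.19 × 10⁶)² / 2.12 × 10⁻¹⁰ = 2.26 × 10²² m/s²

2.26 × 10²² m/s²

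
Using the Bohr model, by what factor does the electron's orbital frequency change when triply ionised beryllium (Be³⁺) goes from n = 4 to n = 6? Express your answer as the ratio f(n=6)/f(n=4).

8/27

f ∝ Z^2 · n^-3; with Z fixed, f ∝ n^-3.
f(n=6)/f(n=4) = (6/4)^-3 = 8/27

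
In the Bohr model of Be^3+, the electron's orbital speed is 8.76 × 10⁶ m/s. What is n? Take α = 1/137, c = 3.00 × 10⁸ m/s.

1

v_n = Zαc/n ⇒ n = Zαc/v = 4 × 0.00730 × 3.00 × 10⁸ / 8.76 × 10⁶ ≈ 1.00
n = 1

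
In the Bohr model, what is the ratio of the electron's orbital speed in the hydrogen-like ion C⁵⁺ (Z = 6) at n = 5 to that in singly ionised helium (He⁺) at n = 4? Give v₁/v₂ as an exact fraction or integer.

v ∝ Z^1 · n^-1
v₁/v₂ = (6/2)^1 · (5/4)^-1 = 12/5

12/5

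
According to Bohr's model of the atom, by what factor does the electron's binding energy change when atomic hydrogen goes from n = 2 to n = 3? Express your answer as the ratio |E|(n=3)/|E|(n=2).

4/9

|E| ∝ Z^2 · n^-2; with Z fixed, |E| ∝ n^-2.
|E|(n=3)/|E|(n=2) = (3/2)^-2 = 4/9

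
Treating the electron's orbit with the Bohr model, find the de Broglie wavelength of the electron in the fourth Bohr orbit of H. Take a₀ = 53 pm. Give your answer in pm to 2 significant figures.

1300 pm

The Bohr quantisation condition is nλ = 2πr_n.
r_n = n²a₀/Z = 850 pm
λ = 2πr_n/n = 2π·850/4 = 1300 pm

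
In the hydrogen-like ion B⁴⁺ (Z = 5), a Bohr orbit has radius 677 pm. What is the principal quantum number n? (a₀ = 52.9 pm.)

8

r_n = n²a₀/Z ⇒ n² = rZ/a₀ = 677 × 5 / 52.9 ≈ 63.99
n = 8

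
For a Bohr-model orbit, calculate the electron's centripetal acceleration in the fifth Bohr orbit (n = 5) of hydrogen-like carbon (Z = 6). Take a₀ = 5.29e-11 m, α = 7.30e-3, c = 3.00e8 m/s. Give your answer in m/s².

r = n²a₀/Z = 2.20e-10 m, v = Zαc/n = 2.63e6 m/s
a = v²/r = (2.63e6)² / 2.20e-10 = 3.13e22 m/s²

3.13e22 m/s²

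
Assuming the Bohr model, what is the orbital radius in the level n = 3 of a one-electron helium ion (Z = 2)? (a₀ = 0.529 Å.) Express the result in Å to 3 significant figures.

r_n = n²a₀/Z = 3² × 0.529 / 2
    = 9 × 0.529 / 2 = 2.38 Å

2.38 Å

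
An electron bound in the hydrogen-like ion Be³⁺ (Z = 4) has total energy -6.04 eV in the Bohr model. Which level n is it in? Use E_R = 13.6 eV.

E_n = −E_R Z²/n² ⇒ n² = E_R Z²/(−E_n) = 13.6 × 4² / 6.04 ≈ 36.03
n = 6

6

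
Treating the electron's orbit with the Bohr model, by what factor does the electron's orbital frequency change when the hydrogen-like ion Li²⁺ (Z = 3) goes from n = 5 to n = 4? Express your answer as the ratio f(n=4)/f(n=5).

125/64

f ∝ Z^2 · n^-3; with Z fixed, f ∝ n^-3.
f(n=4)/f(n=5) = (4/5)^-3 = 125/64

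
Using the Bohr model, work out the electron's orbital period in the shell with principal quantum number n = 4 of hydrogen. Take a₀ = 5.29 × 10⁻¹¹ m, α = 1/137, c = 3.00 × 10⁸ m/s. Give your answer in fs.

r = n²a₀/Z = 4²·5.29 × 10⁻¹¹/1 = 8.46 × 10⁻¹⁰ m
v = Zαc/n = 1·0.00730·3.00 × 10⁸/4 = 5.47 × 10⁵ m/s
T = 2πr/v = 9.71 × 10⁻¹⁵ s = 9.71 fs

9.71 fs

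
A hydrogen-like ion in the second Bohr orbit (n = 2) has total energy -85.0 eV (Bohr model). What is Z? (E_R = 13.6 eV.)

E_n = −E_R Z²/n² ⇒ Z² = −E_n n²/E_R = 85.0 × 2² / 13.6 ≈ 25.00
Z = 5

5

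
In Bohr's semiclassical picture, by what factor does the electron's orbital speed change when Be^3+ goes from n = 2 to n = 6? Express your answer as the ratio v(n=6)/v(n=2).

1/3

v ∝ Z^1 · n^-1; with Z fixed, v ∝ n^-1.
v(n=6)/v(n=2) = (6/2)^-1 = 1/3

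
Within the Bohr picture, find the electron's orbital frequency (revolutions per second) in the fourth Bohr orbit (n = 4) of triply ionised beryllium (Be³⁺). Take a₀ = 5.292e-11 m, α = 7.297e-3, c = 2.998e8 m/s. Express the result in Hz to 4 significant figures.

r = n²a₀/Z = 2.117e-10 m, v = Zαc/n = 2.188e6 m/s
f = v/(2πr) = 1.645e15 Hz

1.645e15 Hz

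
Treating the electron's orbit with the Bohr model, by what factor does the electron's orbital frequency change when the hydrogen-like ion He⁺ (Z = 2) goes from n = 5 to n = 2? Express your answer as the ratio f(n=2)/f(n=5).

125/8

f ∝ Z^2 · n^-3; with Z fixed, f ∝ n^-3.
f(n=2)/f(n=5) = (2/5)^-3 = 125/8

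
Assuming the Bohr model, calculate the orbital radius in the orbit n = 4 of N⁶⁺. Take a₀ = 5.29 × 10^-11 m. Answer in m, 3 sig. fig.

1.21 × 10^-10 m

r_n = n²a₀/Z = 4² × 5.29 × 10^-11 / 7
    = 16 × 5.29 × 10^-11 / 7 = 1.21 × 10^-10 m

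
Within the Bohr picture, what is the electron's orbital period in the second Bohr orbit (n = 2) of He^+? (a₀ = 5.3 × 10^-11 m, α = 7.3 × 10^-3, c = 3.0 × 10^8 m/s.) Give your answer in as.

300 as

r = n²a₀/Z = 2²·5.3 × 10^-11/2 = 1.1 × 10^-10 m
v = Zαc/n = 2·0.0073·3.0 × 10^8/2 = 2.2 × 10^6 m/s
T = 2πr/v = 3.0 × 10^-16 s = 300 as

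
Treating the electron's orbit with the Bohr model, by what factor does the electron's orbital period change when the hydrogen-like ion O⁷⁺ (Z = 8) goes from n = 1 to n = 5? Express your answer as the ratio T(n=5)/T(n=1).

T ∝ Z^-2 · n^3; with Z fixed, T ∝ n^3.
T(n=5)/T(n=1) = (5/1)^3 = 125

125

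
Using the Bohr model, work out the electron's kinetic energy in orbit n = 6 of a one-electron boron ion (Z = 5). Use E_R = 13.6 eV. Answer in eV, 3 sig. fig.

9.44 eV

For a Coulomb orbit the virial theorem gives K = −E_n.
E_n = −E_R·Z²/n², so K = E_R·Z²/n² = 13.6 × 5²/6² = 9.44 eV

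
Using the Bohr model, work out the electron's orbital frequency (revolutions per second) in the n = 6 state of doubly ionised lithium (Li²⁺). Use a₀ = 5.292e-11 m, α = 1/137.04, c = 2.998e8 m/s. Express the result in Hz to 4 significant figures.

r = n²a₀/Z = 6.350e-10 m, v = Zαc/n = 1.094e6 m/s
f = v/(2πr) = 2.741e14 Hz

2.741e14 Hz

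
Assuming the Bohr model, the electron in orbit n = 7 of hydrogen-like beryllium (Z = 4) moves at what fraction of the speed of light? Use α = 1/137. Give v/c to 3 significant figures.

v_n = Zαc/n, so v/c = Zα/n = 4 × 0.00730 / 7 = 0.00417

0.00417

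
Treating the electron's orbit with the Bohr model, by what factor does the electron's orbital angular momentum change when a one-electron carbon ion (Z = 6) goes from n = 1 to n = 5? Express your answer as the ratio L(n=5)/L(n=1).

L = nℏ depends only on n, so L ∝ n.
L(n=5)/L(n=1) = (5/1)^1 = 5

5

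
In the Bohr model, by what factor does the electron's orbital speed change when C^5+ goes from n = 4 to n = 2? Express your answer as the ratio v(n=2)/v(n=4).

2

v ∝ Z^1 · n^-1; with Z fixed, v ∝ n^-1.
v(n=2)/v(n=4) = (2/4)^-1 = 2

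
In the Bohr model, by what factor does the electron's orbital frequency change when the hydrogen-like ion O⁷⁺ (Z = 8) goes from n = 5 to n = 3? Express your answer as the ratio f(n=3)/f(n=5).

f ∝ Z^2 · n^-3; with Z fixed, f ∝ n^-3.
f(n=3)/f(n=5) = (3/5)^-3 = 125/27

125/27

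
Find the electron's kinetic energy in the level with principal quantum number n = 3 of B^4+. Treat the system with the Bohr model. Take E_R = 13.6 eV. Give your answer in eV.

37.8 eV

For a Coulomb orbit the virial theorem gives K = −E_n.
E_n = −E_R·Z²/n², so K = E_R·Z²/n² = 13.6 × 5²/3² = 37.8 eV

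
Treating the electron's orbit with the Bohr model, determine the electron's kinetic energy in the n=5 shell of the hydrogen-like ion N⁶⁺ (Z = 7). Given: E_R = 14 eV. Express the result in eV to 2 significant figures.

For a Coulomb orbit the virial theorem gives K = −E_n.
E_n = −E_R·Z²/n², so K = E_R·Z²/n² = 14 × 7²/5² = 27 eV

27 eV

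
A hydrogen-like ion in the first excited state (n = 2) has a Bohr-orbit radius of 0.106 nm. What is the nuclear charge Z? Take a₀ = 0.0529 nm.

2

r_n = n²a₀/Z ⇒ Z = n²a₀/r = 2² × 0.0529 / 0.106 ≈ 2.00
Z = 2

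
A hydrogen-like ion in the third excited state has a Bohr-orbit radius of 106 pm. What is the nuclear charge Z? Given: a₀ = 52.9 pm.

r_n = n²a₀/Z ⇒ Z = n²a₀/r = 4² × 52.9 / 106 ≈ 7.98
Z = 8

8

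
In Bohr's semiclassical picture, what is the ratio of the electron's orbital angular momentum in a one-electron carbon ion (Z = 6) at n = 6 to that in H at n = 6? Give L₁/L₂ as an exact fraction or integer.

1

L = nℏ is independent of Z.
L₁/L₂ = n₁/n₂ = 6/6 = 1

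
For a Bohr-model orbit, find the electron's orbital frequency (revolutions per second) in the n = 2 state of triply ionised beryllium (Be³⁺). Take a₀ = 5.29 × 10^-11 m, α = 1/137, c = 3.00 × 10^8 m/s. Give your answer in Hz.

r = n²a₀/Z = 5.29 × 10^-11 m, v = Zαc/n = 4.38 × 10^6 m/s
f = v/(2πr) = 1.32 × 10^16 Hz

1.32 × 10^16 Hz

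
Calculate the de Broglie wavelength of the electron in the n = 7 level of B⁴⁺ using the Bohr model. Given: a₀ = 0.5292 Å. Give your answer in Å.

4.655 Å

The Bohr quantisation condition is nλ = 2πr_n.
r_n = n²a₀/Z = 5.186 Å
λ = 2πr_n/n = 2π·5.186/7 = 4.655 Å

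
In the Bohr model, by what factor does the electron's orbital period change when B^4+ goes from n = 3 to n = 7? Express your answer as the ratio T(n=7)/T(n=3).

T ∝ Z^-2 · n^3; with Z fixed, T ∝ n^3.
T(n=7)/T(n=3) = (7/3)^3 = 343/27

343/27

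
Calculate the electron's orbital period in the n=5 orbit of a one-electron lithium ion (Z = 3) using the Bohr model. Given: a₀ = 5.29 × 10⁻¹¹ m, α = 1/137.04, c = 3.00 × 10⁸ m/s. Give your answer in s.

r = n²a₀/Z = 5²·5.29 × 10⁻¹¹/3 = 4.41 × 10⁻¹⁰ m
v = Zαc/n = 3·0.00730·3.00 × 10⁸/5 = 1.31 × 10⁶ m/s
T = 2πr/v = 2.11 × 10⁻¹⁵ s

2.11 × 10⁻¹⁵ s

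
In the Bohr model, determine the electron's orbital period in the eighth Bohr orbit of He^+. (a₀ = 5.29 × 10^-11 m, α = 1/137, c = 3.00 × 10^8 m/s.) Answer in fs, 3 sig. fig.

r = n²a₀/Z = 8²·5.29 × 10^-11/2 = 1.69 × 10^-9 m
v = Zαc/n = 2·0.00730·3.00 × 10^8/8 = 5.47 × 10^5 m/s
T = 2πr/v = 1.94 × 10^-14 s = 19.4 fs

19.4 fs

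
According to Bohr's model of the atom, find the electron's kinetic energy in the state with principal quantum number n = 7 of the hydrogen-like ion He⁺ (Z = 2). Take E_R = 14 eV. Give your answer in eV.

1.1 eV

For a Coulomb orbit the virial theorem gives K = −E_n.
E_n = −E_R·Z²/n², so K = E_R·Z²/n² = 14 × 2²/7² = 1.1 eV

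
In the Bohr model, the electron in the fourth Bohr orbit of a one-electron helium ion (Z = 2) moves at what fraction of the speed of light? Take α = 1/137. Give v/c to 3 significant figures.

0.00365

v_n = Zαc/n, so v/c = Zα/n = 2 × 0.00730 / 4 = 0.00365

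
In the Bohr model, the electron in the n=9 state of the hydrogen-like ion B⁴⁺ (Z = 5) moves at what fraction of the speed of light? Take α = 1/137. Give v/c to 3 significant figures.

v_n = Zαc/n, so v/c = Zα/n = 5 × 0.00730 / 9 = 0.00406

0.00406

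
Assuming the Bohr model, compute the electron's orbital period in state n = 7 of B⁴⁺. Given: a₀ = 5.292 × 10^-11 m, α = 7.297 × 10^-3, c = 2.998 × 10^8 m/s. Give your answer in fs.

2.085 fs

r = n²a₀/Z = 7²·5.292 × 10^-11/5 = 5.186 × 10^-10 m
v = Zαc/n = 5·0.007297·2.998 × 10^8/7 = 1.563 × 10^6 m/s
T = 2πr/v = 2.085 × 10^-15 s = 2.085 fs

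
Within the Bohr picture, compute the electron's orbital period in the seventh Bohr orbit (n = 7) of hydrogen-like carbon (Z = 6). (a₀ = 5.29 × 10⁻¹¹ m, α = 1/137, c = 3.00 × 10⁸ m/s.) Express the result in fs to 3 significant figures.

r = n²a₀/Z = 7²·5.29 × 10⁻¹¹/6 = 4.32 × 10⁻¹⁰ m
v = Zαc/n = 6·0.00730·3.00 × 10⁸/7 = 1.88 × 10⁶ m/s
T = 2πr/v = 1.45 × 10⁻¹⁵ s = 1.45 fs

1.45 fs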